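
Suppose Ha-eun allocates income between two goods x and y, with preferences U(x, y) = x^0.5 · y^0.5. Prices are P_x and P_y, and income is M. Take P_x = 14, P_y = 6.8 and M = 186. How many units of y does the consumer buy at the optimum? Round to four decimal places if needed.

MU_x/MU_y = (0.5·y)/(0.5·x); tangency sets this equal to P_x/P_y.
Rearranging, P_y·y = P_x·x. Substituting into the budget gives P_x·x·(1 + 1) = M.
Demand: x*(P_x,P_y,M) = 0.5·M/P_x and y* = 0.5·M/P_y.
At P_x=14, P_y=6.8, M=186: y* = 0.5·186/6.8 = 13.6765.

y* = 13.6765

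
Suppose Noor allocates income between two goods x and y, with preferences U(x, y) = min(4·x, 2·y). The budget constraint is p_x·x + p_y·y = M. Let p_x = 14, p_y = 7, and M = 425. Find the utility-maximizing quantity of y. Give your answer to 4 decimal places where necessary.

y* = 30.3571

Leontief preferences: the optimum is at the kink where x/2 = y/4, i.e. y = 2·x.
Budget: p_x·x + p_y·2·x = M, so (2·p_x + 4·p_y)·x = 2·M.
Demand: x*(p_x,p_y,M) = 2·M/(2·p_x + 4·p_y), y* = 4·M/(2·p_x + 4·p_y).
Here 2·14 + 4·7 = 56, giving y* = 30.3571.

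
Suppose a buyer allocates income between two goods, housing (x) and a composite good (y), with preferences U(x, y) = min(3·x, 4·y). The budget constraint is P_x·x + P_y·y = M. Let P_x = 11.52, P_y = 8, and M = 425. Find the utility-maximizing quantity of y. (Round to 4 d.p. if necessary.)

y* = 18.1935

With perfect complements, no substitution: consume in ratio x:y = 4:3.
Budget: P_x·x + P_y·(3/4)·x = M, so (4·P_x + 3·P_y)·x = 4·M.
Demand: x*(P_x,P_y,M) = 4·M/(4·P_x + 3·P_y), y* = 3·M/(4·P_x + 3·P_y).
Here 4·11.52 + 3·8 = 70.08, giving y* = 18.1935.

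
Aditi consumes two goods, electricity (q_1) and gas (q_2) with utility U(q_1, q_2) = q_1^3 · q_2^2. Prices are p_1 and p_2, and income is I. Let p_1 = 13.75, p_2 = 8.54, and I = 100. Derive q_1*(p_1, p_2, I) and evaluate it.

The MRS is (3/2)·q_2/q_1. Set MRS = p_1/p_2.
So 3·p_2·q_2 = 2·p_1·q_1; combined with the budget, a share 0.6 of income goes to q_1.
Demand: q_1*(p_1,p_2,I) = 0.6·I/p_1 and q_2* = 0.4·I/p_2.
At p_1=13.75, p_2=8.54, I=100: q_1* = 0.6·100/13.75 = 4.3636.

q_1* = 4.3636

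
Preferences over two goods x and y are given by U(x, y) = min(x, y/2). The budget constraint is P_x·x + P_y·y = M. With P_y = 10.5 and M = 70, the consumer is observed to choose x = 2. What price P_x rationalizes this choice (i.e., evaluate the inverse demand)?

Leontief preferences: the optimum is at the kink where x/1 = y/2, i.e. y = 2·x.
Budget: P_x·x + P_y·2·x = M, so (P_x + 2·P_y)·x = M.
Demand: x*(P_x,P_y,M) = M/(P_x + 2·P_y), y* = 2·M/(P_x + 2·P_y).
Set x* = 2 in the demand function and solve for P_x: P_x = 14.

P_x = 14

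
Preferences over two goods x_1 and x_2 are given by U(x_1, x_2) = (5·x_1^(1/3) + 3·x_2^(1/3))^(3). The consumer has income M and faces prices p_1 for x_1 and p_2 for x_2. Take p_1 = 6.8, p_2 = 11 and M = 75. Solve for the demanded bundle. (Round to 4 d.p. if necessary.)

MU_x_1 ∝ 5·x_1^(-2/3), MU_x_2 ∝ 3·x_2^(-2/3), so MRS = (5/3)·(x_2/x_1)^(2/3) = p_1/p_2.
Solve for the ratio: x_2/x_1 = [(3/5)·p_1/p_2]^(1.5).
Substitute x_2 = (x_2/x_1)·x_1 into the budget: x_1* = M/(p_1 + p_2·(x_2/x_1)).
Numerically x_2/x_1 = 0.225892, so x_1* = 75/(6.8 + 11·0.225892) = 8.0777 and x_2* = 0.225892·8.0777 = 1.8247.

x_1* = 8.0777, x_2* = 1.8247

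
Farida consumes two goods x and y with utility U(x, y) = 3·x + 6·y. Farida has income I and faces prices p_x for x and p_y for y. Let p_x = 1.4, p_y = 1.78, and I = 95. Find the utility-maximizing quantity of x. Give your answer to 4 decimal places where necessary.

x* = 0

Perfect substitutes: compare marginal utility per dollar. 3/p_x vs 6/p_y → 2.1429 vs 3.3708.
y gives more utility per dollar, so spend all income on y: y* = I/p_y, x* = 0.
Numerically: x* = 0, y* = 53.3708.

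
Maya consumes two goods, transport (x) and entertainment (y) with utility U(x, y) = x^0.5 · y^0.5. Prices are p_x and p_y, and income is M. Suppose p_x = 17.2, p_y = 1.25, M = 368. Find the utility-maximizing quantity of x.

The MRS is y/x. Set MRS = p_x/p_y.
Rearranging, p_y·y = p_x·x. Substituting into the budget gives p_x·x·(1 + 1) = M.
Demand: x*(p_x,p_y,M) = 0.5·M/p_x and y* = 0.5·M/p_y.
At p_x=17.2, p_y=1.25, M=368: x* = 0.5·368/17.2 = 10.6977.

x* = 10.6977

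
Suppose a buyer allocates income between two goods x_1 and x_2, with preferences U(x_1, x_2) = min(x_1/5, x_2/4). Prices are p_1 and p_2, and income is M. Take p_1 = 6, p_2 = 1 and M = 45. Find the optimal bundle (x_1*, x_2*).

With perfect complements, no substitution: consume in ratio x_1:x_2 = 5:4.
Budget: p_1·x_1 + p_2·(4/5)·x_1 = M, so (5·p_1 + 4·p_2)·x_1 = 5·M.
Demand: x_1*(p_1,p_2,M) = 5·M/(5·p_1 + 4·p_2), x_2* = 4·M/(5·p_1 + 4·p_2).
Here 5·6 + 4·1 = 34, giving x_1* = 6.6176 and x_2* = 5.2941.

x_1* = 6.6176, x_2* = 5.2941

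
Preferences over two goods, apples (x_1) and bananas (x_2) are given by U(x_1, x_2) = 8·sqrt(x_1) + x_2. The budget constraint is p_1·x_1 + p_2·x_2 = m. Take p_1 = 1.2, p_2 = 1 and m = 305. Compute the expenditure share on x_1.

MU_x_1 = 4/√x_1, MU_x_2 = 1. Tangency: 4/√x_1 = p_1/p_2.
Thus x_1* = (4·p_2/p_1)² — independent of m — with the rest of income spent on x_2.
Plugging in: x_1* = (4·1/1.2)² = 11.1111, x_2* = 291.6667.
Expenditure on x_1: 1.2·11.1111 = 13.3333; share = 0.0437.

share on x_1 = 0.0437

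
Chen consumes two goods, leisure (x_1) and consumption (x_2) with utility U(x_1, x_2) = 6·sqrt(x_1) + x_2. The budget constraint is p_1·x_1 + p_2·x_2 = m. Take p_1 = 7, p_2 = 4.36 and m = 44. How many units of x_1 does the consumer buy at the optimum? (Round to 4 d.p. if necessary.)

Thus x_1* = (3·p_2/p_1)² — independent of m — with the rest of income spent on x_2.
Plugging in: x_1* = (3·4.36/7)² = 3.4916.

x_1* = 3.4916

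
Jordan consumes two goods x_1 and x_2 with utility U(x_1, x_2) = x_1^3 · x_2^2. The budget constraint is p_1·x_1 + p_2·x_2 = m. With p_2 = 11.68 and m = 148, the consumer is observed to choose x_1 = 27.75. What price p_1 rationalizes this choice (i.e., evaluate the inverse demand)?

p_1 = 3.2

MU_x_1/MU_x_2 = (3·x_2)/(2·x_1); tangency sets this equal to p_1/p_2.
Rearranging, p_2·x_2 = (2/3)·p_1·x_1. Substituting into the budget gives p_1·x_1·(1 + (2/3)) = m.
Demand: x_1*(p_1,p_2,m) = 0.6·m/p_1 and x_2* = 0.4·m/p_2.
Set x_1* = 27.75 in the demand function and solve for p_1: p_1 = 3.2.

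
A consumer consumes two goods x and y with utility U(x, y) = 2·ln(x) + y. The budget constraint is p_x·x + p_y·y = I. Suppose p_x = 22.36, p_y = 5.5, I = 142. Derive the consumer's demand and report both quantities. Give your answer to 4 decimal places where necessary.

So x*(p_x,p_y) = 2·p_y/p_x, independent of income; and y* = (I − 2·p_y)/p_y.
At the given prices: x* = 2·5.5/22.36 = 0.4919, and y* = 23.8182.

x* = 0.4919, y* = 23.8182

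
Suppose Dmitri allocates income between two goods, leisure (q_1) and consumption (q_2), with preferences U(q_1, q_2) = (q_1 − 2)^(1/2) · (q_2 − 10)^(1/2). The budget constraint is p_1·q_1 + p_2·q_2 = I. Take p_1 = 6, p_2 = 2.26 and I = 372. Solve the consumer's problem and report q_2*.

q_2* = 84.646

MRS = (q_2−10)/(q_1−2). Tangency with p_1/p_2 gives q_2−10 = (p_1/p_2)·(q_1−2).
Substituting into the budget: q_1* = 2 + 0.5·(I − 2·p_1 − 10·p_2)/p_1, and q_2* = 10 + 0.5·(…)/p_2.
Discretionary income = 372 − 2·6 − 10·2.26 = 337.4; q_2* = 10 + 0.5·337.4/2.26 = 84.646.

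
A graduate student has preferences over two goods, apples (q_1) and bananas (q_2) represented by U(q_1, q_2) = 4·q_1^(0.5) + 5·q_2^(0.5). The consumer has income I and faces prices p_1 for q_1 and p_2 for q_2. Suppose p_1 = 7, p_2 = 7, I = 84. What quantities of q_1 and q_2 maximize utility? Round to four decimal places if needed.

q_1* = 4.6829, q_2* = 7.3171

Substitute q_2 = (q_2/q_1)·q_1 into the budget: q_1* = I/(p_1 + p_2·(q_2/q_1)).
Numerically q_2/q_1 = 1.5625, so q_1* = 84/(7 + 7·1.5625) = 4.6829 and q_2* = 1.5625·4.6829 = 7.3171.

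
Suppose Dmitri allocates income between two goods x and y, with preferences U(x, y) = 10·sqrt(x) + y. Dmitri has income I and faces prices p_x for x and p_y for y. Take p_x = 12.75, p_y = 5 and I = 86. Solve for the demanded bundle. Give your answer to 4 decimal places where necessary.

Set MRS = p_x/p_y: 5·x^(−1/2) = p_x/p_y.
Solve: √x = 5·p_y/p_x, so x*(p_x,p_y) = (5·p_y/p_x)², and y* = (I − p_x·x*)/p_y.
Plugging in: x* = (5·5/12.75)² = 3.8447, y* = 7.3961.

x* = 3.8447, y* = 7.3961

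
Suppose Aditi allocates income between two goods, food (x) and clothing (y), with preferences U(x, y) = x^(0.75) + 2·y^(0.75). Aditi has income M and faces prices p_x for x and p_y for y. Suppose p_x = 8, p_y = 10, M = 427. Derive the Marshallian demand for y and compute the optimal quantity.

MU_x ∝ x^(-0.25), MU_y ∝ 2·y^(-0.25), so MRS = (1/2)·(y/x)^(0.25) = p_x/p_y.
Hence y/x = (2·p_x/p_y)^(1/(0.25)), i.e. raised to the 4 power.
With the ratio pinned down, the budget gives x* = M/(p_x + p_y·(y/x)) and y* = (y/x)·x*.
Numerically y/x = 6.5536, so x* = 427/(8 + 10·6.5536) = 5.8067 and y* = 6.5536·5.8067 = 38.0547.

y* = 38.0547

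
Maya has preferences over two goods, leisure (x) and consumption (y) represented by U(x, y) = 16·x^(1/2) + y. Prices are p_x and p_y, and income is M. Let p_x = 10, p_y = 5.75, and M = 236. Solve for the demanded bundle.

Utility is quasi-linear in y; the FOC for x is 8/√x = p_x/p_y.
Thus x* = (8·p_y/p_x)² — independent of M — with the rest of income spent on y.
Plugging in: x* = (8·5.75/10)² = 21.16, y* = 4.2435.

x* = 21.16, y* = 4.2435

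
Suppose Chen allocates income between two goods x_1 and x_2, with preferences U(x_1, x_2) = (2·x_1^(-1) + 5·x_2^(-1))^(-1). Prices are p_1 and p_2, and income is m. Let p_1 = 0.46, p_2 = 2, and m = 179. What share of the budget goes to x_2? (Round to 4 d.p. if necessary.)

share on x_2 = 0.7673

Numerically x_2/x_1 = 0.758288, so x_1* = 179/(0.46 + 2·0.758288) = 90.5607 and x_2* = 0.758288·90.5607 = 68.671.
Expenditure on x_2: 2·68.671 = 137.3421; share = 0.7673.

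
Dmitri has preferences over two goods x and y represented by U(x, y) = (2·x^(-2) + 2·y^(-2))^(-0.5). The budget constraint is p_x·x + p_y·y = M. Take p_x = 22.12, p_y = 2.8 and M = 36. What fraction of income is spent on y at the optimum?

share on y = 0.2013

Substitute y = (y/x)·x into the budget: x* = M/(p_x + p_y·(y/x)).
Numerically y/x = 1.991632, so x* = 36/(22.12 + 2.8·1.991632) = 1.2998 and y* = 1.991632·1.2998 = 2.5887.
Expenditure on y: 2.8·2.5887 = 7.2484; share = 0.2013.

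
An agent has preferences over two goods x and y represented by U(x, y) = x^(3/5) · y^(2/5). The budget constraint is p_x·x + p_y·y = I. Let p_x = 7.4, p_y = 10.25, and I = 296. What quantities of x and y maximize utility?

x* = 24, y* = 11.5512

At p_x=7.4, p_y=10.25, I=296: x* = 0.6·296/7.4 = 24, y* = 11.5512.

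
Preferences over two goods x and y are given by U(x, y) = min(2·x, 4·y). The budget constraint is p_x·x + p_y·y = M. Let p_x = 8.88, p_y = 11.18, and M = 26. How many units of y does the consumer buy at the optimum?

With perfect complements, no substitution: consume in ratio x:y = 4:2.
Budget: p_x·x + p_y·(1/2)·x = M, so (4·p_x + 2·p_y)·x = 4·M.
Demand: x*(p_x,p_y,M) = 4·M/(4·p_x + 2·p_y), y* = 2·M/(4·p_x + 2·p_y).
Here 4·8.88 + 2·11.18 = 57.88, giving y* = 0.8984.

y* = 0.8984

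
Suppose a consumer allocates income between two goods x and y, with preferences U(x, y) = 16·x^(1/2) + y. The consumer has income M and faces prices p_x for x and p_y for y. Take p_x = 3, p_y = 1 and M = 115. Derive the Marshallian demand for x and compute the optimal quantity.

Set MRS = p_x/p_y: 8·x^(−1/2) = p_x/p_y.
Solve: √x = 8·p_y/p_x, so x*(p_x,p_y) = (8·p_y/p_x)², and y* = (M − p_x·x*)/p_y.
Plugging in: x* = (8·1/3)² = 7.1111.

x* = 7.1111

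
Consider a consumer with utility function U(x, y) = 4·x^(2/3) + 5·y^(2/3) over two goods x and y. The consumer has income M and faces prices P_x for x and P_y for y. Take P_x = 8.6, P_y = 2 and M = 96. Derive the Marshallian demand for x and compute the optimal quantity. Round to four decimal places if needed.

x* = 0.3008

MRS = MU_x/MU_y = (4/5)·(y/x)^(1/3). Set equal to P_x/P_y.
Solve for the ratio: y/x = [(5/4)·P_x/P_y]^(3).
With the ratio pinned down, the budget gives x* = M/(P_x + P_y·(y/x)) and y* = (y/x)·x*.
Numerically y/x = 155.287109, so x* = 96/(8.6 + 2·155.287109) = 0.3008.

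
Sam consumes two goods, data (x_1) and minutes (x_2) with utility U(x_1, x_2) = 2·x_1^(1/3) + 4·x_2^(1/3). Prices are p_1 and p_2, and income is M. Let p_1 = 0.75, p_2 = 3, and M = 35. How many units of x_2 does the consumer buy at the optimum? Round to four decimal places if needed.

x_2* = 6.8342

MU_x_1 ∝ 2·x_1^(-2/3), MU_x_2 ∝ 4·x_2^(-2/3), so MRS = (1/2)·(x_2/x_1)^(2/3) = p_1/p_2.
Hence x_2/x_1 = (2·p_1/p_2)^(1/(2/3)), i.e. raised to the 1.5 power.
With the ratio pinned down, the budget gives x_1* = M/(p_1 + p_2·(x_2/x_1)) and x_2* = (x_2/x_1)·x_1*.
Numerically x_2/x_1 = 0.353553, so x_1* = 35/(0.75 + 3·0.353553) = 19.33 and x_2* = 0.353553·19.33 = 6.8342.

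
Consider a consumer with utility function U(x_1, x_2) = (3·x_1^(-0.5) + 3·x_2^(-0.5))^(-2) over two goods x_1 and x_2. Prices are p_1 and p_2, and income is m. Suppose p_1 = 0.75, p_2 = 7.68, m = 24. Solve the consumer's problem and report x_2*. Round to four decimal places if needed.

x_2* = 2.1397

MRS = MU_x_1/MU_x_2 = (x_2/x_1)^(1.5). Set equal to p_1/p_2.
Solve for the ratio: x_2/x_1 = [p_1/p_2]^(2/3).
With the ratio pinned down, the budget gives x_1* = m/(p_1 + p_2·(x_2/x_1)) and x_2* = (x_2/x_1)·x_1*.
Numerically x_2/x_1 = 0.212064, so x_1* = 24/(0.75 + 7.68·0.212064) = 10.0898 and x_2* = 0.212064·10.0898 = 2.1397.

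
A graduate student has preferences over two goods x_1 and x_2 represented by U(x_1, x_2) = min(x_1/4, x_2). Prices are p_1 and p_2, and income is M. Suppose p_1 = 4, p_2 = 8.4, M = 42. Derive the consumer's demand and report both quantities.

Leontief preferences: the optimum is at the kink where x_1/4 = x_2/1, i.e. x_2 = (1/4)·x_1.
Budget: p_1·x_1 + p_2·(1/4)·x_1 = M, so (4·p_1 + p_2)·x_1 = 4·M.
Demand: x_1*(p_1,p_2,M) = 4·M/(4·p_1 + p_2), x_2* = M/(4·p_1 + p_2).
Here 4·4 + 8.4 = 24.4, giving x_1* = 6.8852 and x_2* = 1.7213.

x_1* = 6.8852, x_2* = 1.7213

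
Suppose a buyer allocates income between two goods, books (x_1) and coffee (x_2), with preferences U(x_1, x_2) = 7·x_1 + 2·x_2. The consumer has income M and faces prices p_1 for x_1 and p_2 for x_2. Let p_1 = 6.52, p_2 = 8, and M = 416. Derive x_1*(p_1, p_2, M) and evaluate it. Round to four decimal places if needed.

x_1* = 63.8037

Linear utility — the consumer picks whichever good has higher MU/price: 7/6.52 = 1.0736 vs 2/8 = 0.25.
x_1 gives more utility per dollar, so spend all income on x_1: x_1* = M/p_1, x_2* = 0.
Numerically: x_1* = 63.8037, x_2* = 0.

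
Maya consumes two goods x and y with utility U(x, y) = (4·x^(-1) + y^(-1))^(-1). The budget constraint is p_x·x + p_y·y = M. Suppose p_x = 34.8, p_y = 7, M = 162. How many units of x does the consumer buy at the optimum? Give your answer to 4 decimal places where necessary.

From the CES first-order condition, 4·(y/x)^(2) = p_x/p_y.
Solve for the ratio: y/x = [(1/4)·p_x/p_y]^(0.5).
Substitute y = (y/x)·x into the budget: x* = M/(p_x + p_y·(y/x)).
Numerically y/x = 1.114835, so x* = 162/(34.8 + 7·1.114835) = 3.8025.

x* = 3.8025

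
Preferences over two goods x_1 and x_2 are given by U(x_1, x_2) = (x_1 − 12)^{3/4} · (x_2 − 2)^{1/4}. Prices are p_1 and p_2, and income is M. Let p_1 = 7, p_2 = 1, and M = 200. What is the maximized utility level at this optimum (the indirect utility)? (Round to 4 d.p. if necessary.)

V = 15.096

Substituting into the budget: x_1* = 12 + 0.75·(M − 12·p_1 − 2·p_2)/p_1, and x_2* = 2 + 0.25·(…)/p_2.
Discretionary income = 200 − 12·7 − 2·1 = 114; x_1* = 12 + 0.75·114/7 = 24.2143; x_2* = 2 + 0.25·114/1 = 30.5.
Utility at the optimum: U(24.2143, 30.5) = 15.096.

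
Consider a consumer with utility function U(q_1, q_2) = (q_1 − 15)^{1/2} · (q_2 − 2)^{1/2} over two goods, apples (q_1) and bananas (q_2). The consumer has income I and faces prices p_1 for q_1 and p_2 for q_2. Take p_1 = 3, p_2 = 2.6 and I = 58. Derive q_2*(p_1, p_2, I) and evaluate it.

MRS = (q_2−2)/(q_1−15). Tangency with p_1/p_2 gives q_2−2 = (p_1/p_2)·(q_1−15).
After buying the subsistence bundle (15, 2), a share 0.5 of the remaining income goes to q_1: q_1* = 15 + 0.5·(I − 15p_1 − 2p_2)/p_1.
Discretionary income = 58 − 15·3 − 2·2.6 = 7.8; q_2* = 2 + 0.5·7.8/2.6 = 3.5.

q_2* = 3.5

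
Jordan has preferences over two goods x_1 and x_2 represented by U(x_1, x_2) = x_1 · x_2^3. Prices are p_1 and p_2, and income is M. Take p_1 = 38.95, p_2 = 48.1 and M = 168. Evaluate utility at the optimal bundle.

V = 19.3829

Tangency: MRS = (1/3)·x_2/x_1 = p_1/p_2.
Rearranging, p_2·x_2 = 3·p_1·x_1. Substituting into the budget gives p_1·x_1·(1 + 3) = M.
Demand: x_1*(p_1,p_2,M) = 0.25·M/p_1 and x_2* = 0.75·M/p_2.
At p_1=38.95, p_2=48.1, M=168: x_1* = 0.25·168/38.95 = 1.0783, x_2* = 2.6195.
Utility at the optimum: U(1.0783, 2.6195) = 19.3829.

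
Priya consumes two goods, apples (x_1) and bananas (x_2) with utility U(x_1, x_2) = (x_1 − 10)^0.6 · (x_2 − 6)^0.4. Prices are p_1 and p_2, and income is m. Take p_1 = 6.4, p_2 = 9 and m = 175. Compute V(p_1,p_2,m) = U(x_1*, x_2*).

V = 3.9645

Let x_1' = x_1−10, x_2' = x_2−6. MRS = (3/2)·x_2'/x_1' = p_1/p_2.
After buying the subsistence bundle (10, 6), a share 0.6 of the remaining income goes to x_1: x_1* = 10 + 0.6·(m − 10p_1 − 6p_2)/p_1.
Discretionary income = 175 − 10·6.4 − 6·9 = 57; x_1* = 10 + 0.6·57/6.4 = 15.3438; x_2* = 6 + 0.4·57/9 = 8.5333.
Utility at the optimum: U(15.3438, 8.5333) = 3.9645.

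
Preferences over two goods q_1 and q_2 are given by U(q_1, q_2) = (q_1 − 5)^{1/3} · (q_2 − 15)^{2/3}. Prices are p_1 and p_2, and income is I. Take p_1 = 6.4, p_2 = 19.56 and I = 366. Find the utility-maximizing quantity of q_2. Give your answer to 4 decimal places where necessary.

q_2* = 16.3838

Let q_1' = q_1−5, q_2' = q_2−15. MRS = (1/2)·q_2'/q_1' = p_1/p_2.
Substituting into the budget: q_1* = 5 + 1/3·(I − 5·p_1 − 15·p_2)/p_1, and q_2* = 15 + 2/3·(…)/p_2.
Discretionary income = 366 − 5·6.4 − 15·19.56 = 40.6; q_2* = 15 + 2/3·40.6/19.56 = 16.3838.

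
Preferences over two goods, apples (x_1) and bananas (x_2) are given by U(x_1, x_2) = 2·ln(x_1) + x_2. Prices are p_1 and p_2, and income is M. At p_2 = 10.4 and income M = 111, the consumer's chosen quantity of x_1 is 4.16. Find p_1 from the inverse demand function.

MU_x_1 = 2/x_1, MU_x_2 = 1. Tangency: 2/x_1 = p_1/p_2.
So x_1*(p_1,p_2) = 2·p_2/p_1, independent of income; and x_2* = (M − 2·p_2)/p_2.
Set x_1* = 4.16 in the demand function and solve for p_1: p_1 = 5.

p_1 = 5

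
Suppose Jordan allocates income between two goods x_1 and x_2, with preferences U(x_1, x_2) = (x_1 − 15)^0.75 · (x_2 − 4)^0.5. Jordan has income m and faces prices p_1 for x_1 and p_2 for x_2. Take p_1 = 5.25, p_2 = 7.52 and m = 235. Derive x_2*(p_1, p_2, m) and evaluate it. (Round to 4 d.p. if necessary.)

MRS = (3/2)·(x_2−4)/(x_1−15). Tangency with p_1/p_2 gives x_2−4 = (2/3)·(p_1/p_2)·(x_1−15).
After buying the subsistence bundle (15, 4), a share 0.6 of the remaining income goes to x_1: x_1* = 15 + 0.6·(m − 15p_1 − 4p_2)/p_1.
Discretionary income = 235 − 15·5.25 − 4·7.52 = 126.17; x_2* = 4 + 0.4·126.17/7.52 = 10.7112.

x_2* = 10.7112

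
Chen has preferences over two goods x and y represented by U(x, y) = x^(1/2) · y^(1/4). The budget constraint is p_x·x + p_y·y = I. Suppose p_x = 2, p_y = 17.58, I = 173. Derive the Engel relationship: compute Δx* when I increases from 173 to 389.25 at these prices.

MU_x/MU_y = (0.5·y)/(0.25·x); tangency sets this equal to p_x/p_y.
Rearranging, p_y·y = (1/2)·p_x·x. Substituting into the budget gives p_x·x·(1 + (1/2)) = I.
Demand: x*(p_x,p_y,I) = 2/3·I/p_x and y* = 1/3·I/p_y.
At p_x=2, p_y=17.58, I=173: x* = 2/3·173/2 = 57.6667.
At I' = 389.25: x* = 129.75. Change: 129.75 − 57.6667 = 72.0833.

Δx* = 72.0833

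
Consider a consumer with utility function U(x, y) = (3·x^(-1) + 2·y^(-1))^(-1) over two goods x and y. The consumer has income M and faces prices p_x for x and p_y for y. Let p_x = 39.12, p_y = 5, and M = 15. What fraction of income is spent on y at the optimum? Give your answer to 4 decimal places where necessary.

From the CES first-order condition, (3/2)·(y/x)^(2) = p_x/p_y.
Solve for the ratio: y/x = [(2/3)·p_x/p_y]^(0.5).
With the ratio pinned down, the budget gives x* = M/(p_x + p_y·(y/x)) and y* = (y/x)·x*.
Numerically y/x = 2.283856, so x* = 15/(39.12 + 5·2.283856) = 0.2968 and y* = 2.283856·0.2968 = 0.6778.
Expenditure on y: 5·0.6778 = 3.3892; share = 0.2259.

share on y = 0.2259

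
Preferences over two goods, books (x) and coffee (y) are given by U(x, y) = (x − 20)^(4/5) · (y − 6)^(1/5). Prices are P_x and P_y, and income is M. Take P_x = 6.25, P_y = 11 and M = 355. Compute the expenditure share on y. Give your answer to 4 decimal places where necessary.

share on y = 0.2783

MRS = 4·(y−6)/(x−20). Tangency with P_x/P_y gives y−6 = (1/4)·(P_x/P_y)·(x−20).
Substituting into the budget: x* = 20 + 0.8·(M − 20·P_x − 6·P_y)/P_x, and y* = 6 + 0.2·(…)/P_y.
Discretionary income = 355 − 20·6.25 − 6·11 = 164; x* = 20 + 0.8·164/6.25 = 40.992; y* = 6 + 0.2·164/11 = 8.9818.
Expenditure on y: 11·8.9818 = 98.8; share = 0.2783.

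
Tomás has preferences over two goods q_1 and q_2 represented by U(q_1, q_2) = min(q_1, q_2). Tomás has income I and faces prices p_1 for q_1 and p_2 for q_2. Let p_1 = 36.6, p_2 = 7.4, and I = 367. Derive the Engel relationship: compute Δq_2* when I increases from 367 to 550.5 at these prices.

With perfect complements, no substitution: consume in ratio q_1:q_2 = 1:1.
Budget: p_1·q_1 + p_2·q_1 = I, so (p_1 + p_2)·q_1 = I.
Demand: q_1*(p_1,p_2,I) = I/(p_1 + p_2), q_2* = I/(p_1 + p_2).
Here 36.6 + 7.4 = 44, giving q_2* = 8.3409.
At I' = 550.5: q_2* = 12.5114. Change: 12.5114 − 8.3409 = 4.1705.

Δq_2* = 4.1705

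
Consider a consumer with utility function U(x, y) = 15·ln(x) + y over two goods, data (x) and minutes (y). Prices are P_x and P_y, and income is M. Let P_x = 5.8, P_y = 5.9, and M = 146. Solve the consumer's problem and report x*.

x* = 15.2586

MU_x = 15/x, MU_y = 1. Tangency: 15/x = P_x/P_y.
So x*(P_x,P_y) = 15·P_y/P_x, independent of income; and y* = (M − 15·P_y)/P_y.
At the given prices: x* = 15·5.9/5.8 = 15.2586.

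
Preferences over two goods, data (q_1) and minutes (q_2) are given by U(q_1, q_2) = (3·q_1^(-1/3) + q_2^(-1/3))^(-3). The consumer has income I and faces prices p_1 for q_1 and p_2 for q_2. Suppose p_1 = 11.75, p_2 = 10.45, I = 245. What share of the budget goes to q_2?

Numerically q_2/q_1 = 0.479016, so q_1* = 245/(11.75 + 10.45·0.479016) = 14.6219 and q_2* = 0.479016·14.6219 = 7.0041.
Expenditure on q_2: 10.45·7.0041 = 73.193; share = 0.2987.

share on q_2 = 0.2987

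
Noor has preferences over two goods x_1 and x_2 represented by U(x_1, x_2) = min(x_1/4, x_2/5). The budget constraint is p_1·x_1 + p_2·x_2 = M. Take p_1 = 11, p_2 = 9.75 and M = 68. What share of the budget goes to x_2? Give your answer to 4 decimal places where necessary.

With perfect complements, no substitution: consume in ratio x_1:x_2 = 4:5.
Budget: p_1·x_1 + p_2·(5/4)·x_1 = M, so (4·p_1 + 5·p_2)·x_1 = 4·M.
Demand: x_1*(p_1,p_2,M) = 4·M/(4·p_1 + 5·p_2), x_2* = 5·M/(4·p_1 + 5·p_2).
Here 4·11 + 5·9.75 = 92.75, giving x_1* = 2.9326 and x_2* = 3.6658.
Expenditure on x_2: 9.75·3.6658 = 35.7412; share = 0.5256.

share on x_2 = 0.5256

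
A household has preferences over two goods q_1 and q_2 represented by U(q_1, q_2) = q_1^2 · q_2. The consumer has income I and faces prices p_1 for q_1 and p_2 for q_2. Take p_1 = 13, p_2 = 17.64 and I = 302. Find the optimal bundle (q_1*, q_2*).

q_1* = 15.4872, q_2* = 5.7067

At p_1=13, p_2=17.64, I=302: q_1* = 2/3·302/13 = 15.4872, q_2* = 5.7067.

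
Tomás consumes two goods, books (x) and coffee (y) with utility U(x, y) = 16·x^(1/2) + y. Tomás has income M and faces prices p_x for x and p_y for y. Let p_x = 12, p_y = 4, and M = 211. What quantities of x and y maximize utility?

Set MRS = p_x/p_y: 8·x^(−1/2) = p_x/p_y.
Thus x* = (8·p_y/p_x)² — independent of M — with the rest of income spent on y.
Plugging in: x* = (8·4/12)² = 7.1111, y* = 31.4167.

x* = 7.1111, y* = 31.4167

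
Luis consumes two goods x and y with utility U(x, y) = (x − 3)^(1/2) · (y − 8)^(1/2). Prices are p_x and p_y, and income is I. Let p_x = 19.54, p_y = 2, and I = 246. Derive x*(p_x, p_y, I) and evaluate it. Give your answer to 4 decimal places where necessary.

MRS = (y−8)/(x−3). Tangency with p_x/p_y gives y−8 = (p_x/p_y)·(x−3).
Substituting into the budget: x* = 3 + 0.5·(I − 3·p_x − 8·p_y)/p_x, and y* = 8 + 0.5·(…)/p_y.
Discretionary income = 246 − 3·19.54 − 8·2 = 171.38; x* = 3 + 0.5·171.38/19.54 = 7.3854.

x* = 7.3854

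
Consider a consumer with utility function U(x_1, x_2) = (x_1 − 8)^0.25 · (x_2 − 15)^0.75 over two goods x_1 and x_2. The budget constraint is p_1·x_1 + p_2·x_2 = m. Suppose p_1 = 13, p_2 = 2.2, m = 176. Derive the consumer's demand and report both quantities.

This is Cobb-Douglas in (x_1−8, x_2−15): tangency gives 0.25·p_2·(x_2−15) = 0.75·p_1·(x_1−8).
After buying the subsistence bundle (8, 15), a share 0.25 of the remaining income goes to x_1: x_1* = 8 + 0.25·(m − 8p_1 − 15p_2)/p_1.
Discretionary income = 176 − 8·13 − 15·2.2 = 39; x_1* = 8 + 0.25·39/13 = 8.75; x_2* = 15 + 0.75·39/2.2 = 28.2955.

x_1* = 8.75, x_2* = 28.2955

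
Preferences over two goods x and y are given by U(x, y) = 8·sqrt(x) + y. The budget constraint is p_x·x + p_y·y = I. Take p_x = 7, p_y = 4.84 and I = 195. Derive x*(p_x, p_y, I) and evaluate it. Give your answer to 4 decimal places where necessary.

Utility is quasi-linear in y; the FOC for x is 4/√x = p_x/p_y.
Solve: √x = 4·p_y/p_x, so x*(p_x,p_y) = (4·p_y/p_x)², and y* = (I − p_x·x*)/p_y.
Plugging in: x* = (4·4.84/7)² = 7.6492.

x* = 7.6492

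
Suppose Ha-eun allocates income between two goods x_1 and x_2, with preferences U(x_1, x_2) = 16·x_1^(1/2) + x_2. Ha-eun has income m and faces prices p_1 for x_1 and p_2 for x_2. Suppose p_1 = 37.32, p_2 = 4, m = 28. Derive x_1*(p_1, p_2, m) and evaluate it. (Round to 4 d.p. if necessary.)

x_1* = 0.7352

MU_x_1 = 8/√x_1, MU_x_2 = 1. Tangency: 8/√x_1 = p_1/p_2.
Thus x_1* = (8·p_2/p_1)² — independent of m — with the rest of income spent on x_2.
Plugging in: x_1* = (8·4/37.32)² = 0.7352.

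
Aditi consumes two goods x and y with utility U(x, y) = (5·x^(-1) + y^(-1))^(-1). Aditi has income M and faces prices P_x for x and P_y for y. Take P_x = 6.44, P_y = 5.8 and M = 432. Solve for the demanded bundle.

x* = 47.0937, y* = 22.1925

MRS = MU_x/MU_y = 5·(y/x)^(2). Set equal to P_x/P_y.
Hence y/x = ((1/5)·P_x/P_y)^(1/(2)), i.e. raised to the 0.5 power.
With the ratio pinned down, the budget gives x* = M/(P_x + P_y·(y/x)) and y* = (y/x)·x*.
Numerically y/x = 0.471242, so x* = 432/(6.44 + 5.8·0.471242) = 47.0937 and y* = 0.471242·47.0937 = 22.1925.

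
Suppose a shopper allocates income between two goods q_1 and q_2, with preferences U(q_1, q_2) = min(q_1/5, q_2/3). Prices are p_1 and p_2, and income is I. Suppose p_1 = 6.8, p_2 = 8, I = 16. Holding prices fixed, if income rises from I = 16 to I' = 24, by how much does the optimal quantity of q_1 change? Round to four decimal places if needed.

Demand: q_1*(p_1,p_2,I) = 5·I/(5·p_1 + 3·p_2), q_2* = 3·I/(5·p_1 + 3·p_2).
Here 5·6.8 + 3·8 = 58, giving q_1* = 1.3793.
At I' = 24: q_1* = 2.069. Change: 2.069 − 1.3793 = 0.6897.

Δq_1* = 0.6897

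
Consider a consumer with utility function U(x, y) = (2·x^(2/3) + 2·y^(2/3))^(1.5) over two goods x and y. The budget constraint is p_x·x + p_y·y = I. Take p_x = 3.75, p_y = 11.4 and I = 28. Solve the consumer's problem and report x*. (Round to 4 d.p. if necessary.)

x* = 6.7376

MRS = MU_x/MU_y = (y/x)^(1/3). Set equal to p_x/p_y.
Solve for the ratio: y/x = [p_x/p_y]^(3).
Substitute y = (y/x)·x into the budget: x* = I/(p_x + p_y·(y/x)).
Numerically y/x = 0.035594, so x* = 28/(3.75 + 11.4·0.035594) = 6.7376.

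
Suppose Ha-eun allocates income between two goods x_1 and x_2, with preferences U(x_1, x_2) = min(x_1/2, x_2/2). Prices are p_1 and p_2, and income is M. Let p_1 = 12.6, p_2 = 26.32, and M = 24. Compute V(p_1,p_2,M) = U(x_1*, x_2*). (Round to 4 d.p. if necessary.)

V = 0.3083

With perfect complements, no substitution: consume in ratio x_1:x_2 = 2:2.
Budget: p_1·x_1 + p_2·x_1 = M, so (2·p_1 + 2·p_2)·x_1 = 2·M.
Demand: x_1*(p_1,p_2,M) = 2·M/(2·p_1 + 2·p_2), x_2* = 2·M/(2·p_1 + 2·p_2).
Here 2·12.6 + 2·26.32 = 77.84, giving x_1* = 0.6166 and x_2* = 0.6166.
Utility at the optimum: U(0.6166, 0.6166) = 0.3083.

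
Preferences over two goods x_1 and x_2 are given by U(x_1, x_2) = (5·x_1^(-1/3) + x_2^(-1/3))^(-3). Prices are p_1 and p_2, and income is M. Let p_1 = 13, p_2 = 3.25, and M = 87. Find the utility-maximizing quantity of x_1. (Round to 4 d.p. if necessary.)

x_1* = 5.5241

Numerically x_2/x_1 = 0.845897, so x_1* = 87/(13 + 3.25·0.845897) = 5.5241.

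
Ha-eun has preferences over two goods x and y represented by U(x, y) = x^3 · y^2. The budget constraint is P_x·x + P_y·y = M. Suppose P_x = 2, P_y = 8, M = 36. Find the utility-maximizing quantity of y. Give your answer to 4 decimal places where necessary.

y* = 1.8

The MRS is (3/2)·y/x. Set MRS = P_x/P_y.
Rearranging, P_y·y = (2/3)·P_x·x. Substituting into the budget gives P_x·x·(1 + (2/3)) = M.
Demand: x*(P_x,P_y,M) = 0.6·M/P_x and y* = 0.4·M/P_y.
At P_x=2, P_y=8, M=36: y* = 0.4·36/8 = 1.8.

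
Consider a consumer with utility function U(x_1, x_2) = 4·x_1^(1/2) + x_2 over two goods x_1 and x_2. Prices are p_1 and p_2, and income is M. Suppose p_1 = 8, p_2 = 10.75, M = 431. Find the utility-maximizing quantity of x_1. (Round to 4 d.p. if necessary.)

Utility is quasi-linear in x_2; the FOC for x_1 is 2/√x_1 = p_1/p_2.
Thus x_1* = (2·p_2/p_1)² — independent of M — with the rest of income spent on x_2.
Plugging in: x_1* = (2·10.75/8)² = 7.2227.

x_1* = 7.2227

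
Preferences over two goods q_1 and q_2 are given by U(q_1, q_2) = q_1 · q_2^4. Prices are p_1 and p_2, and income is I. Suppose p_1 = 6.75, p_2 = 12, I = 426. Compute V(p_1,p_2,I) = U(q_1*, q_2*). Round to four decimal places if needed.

V = 8211248.2463

MU_q_1/MU_q_2 = (q_2)/(4·q_1); tangency sets this equal to p_1/p_2.
Rearranging, p_2·q_2 = 4·p_1·q_1. Substituting into the budget gives p_1·q_1·(1 + 4) = I.
Demand: q_1*(p_1,p_2,I) = 0.2·I/p_1 and q_2* = 0.8·I/p_2.
At p_1=6.75, p_2=12, I=426: q_1* = 0.2·426/6.75 = 12.6222, q_2* = 28.4.
Utility at the optimum: U(12.6222, 28.4) = 8211248.2463.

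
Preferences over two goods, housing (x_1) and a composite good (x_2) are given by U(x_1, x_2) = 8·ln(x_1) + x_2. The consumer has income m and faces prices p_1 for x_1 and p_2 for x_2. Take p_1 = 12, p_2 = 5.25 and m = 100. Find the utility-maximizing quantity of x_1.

At the given prices: x_1* = 8·5.25/12 = 3.5.

x_1* = 3.5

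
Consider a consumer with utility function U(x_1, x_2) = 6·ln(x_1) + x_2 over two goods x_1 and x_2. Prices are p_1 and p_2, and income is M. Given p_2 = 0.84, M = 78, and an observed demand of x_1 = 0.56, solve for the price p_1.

p_1 = 9

Set MRS = p_1/p_2: (6/x_1)/1 = p_1/p_2.
So x_1*(p_1,p_2) = 6·p_2/p_1, independent of income; and x_2* = (M − 6·p_2)/p_2.
Set x_1* = 0.56 in the demand function and solve for p_1: p_1 = 9.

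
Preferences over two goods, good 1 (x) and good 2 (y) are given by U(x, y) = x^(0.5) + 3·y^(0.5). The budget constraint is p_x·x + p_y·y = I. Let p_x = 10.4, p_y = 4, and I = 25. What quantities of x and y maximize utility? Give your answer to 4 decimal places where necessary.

MU_x ∝ x^(-0.5), MU_y ∝ 3·y^(-0.5), so MRS = (1/3)·(y/x)^(0.5) = p_x/p_y.
Hence y/x = (3·p_x/p_y)^(1/(0.5)), i.e. raised to the 2 power.
With the ratio pinned down, the budget gives x* = I/(p_x + p_y·(y/x)) and y* = (y/x)·x*.
Numerically y/x = 60.84, so x* = 25/(10.4 + 4·60.84) = 0.0985 and y* = 60.84·0.0985 = 5.9939.

x* = 0.0985, y* = 5.9939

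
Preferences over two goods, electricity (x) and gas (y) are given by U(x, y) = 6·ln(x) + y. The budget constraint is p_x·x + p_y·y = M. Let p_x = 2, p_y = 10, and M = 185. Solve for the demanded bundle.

Set MRS = p_x/p_y: (6/x)/1 = p_x/p_y.
So x*(p_x,p_y) = 6·p_y/p_x, independent of income; and y* = (M − 6·p_y)/p_y.
At the given prices: x* = 6·10/2 = 30, and y* = 12.5.

x* = 30, y* = 12.5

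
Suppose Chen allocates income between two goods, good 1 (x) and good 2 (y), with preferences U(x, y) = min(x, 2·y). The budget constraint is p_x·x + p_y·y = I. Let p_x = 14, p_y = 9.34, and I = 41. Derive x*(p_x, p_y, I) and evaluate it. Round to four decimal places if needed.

Leontief preferences: the optimum is at the kink where x/2 = y/1, i.e. y = (1/2)·x.
Budget: p_x·x + p_y·(1/2)·x = I, so (2·p_x + p_y)·x = 2·I.
Demand: x*(p_x,p_y,I) = 2·I/(2·p_x + p_y), y* = I/(2·p_x + p_y).
Here 2·14 + 9.34 = 37.34, giving x* = 2.196.

x* = 2.196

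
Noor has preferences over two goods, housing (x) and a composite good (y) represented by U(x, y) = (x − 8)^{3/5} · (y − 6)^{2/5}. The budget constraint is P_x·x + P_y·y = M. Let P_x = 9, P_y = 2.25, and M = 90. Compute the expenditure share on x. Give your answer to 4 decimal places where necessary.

share on x = 0.83

Let x' = x−8, y' = y−6. MRS = (3/2)·y'/x' = P_x/P_y.
After buying the subsistence bundle (8, 6), a share 0.6 of the remaining income goes to x: x* = 8 + 0.6·(M − 8P_x − 6P_y)/P_x.
Discretionary income = 90 − 8·9 − 6·2.25 = 4.5; x* = 8 + 0.6·4.5/9 = 8.3; y* = 6 + 0.4·4.5/2.25 = 6.8.
Expenditure on x: 9·8.3 = 74.7; share = 0.83.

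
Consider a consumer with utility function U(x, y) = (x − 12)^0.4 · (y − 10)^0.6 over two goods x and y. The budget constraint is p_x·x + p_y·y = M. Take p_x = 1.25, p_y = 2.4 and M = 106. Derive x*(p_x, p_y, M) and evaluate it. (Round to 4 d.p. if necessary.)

x* = 33.44

MRS = (2/3)·(y−10)/(x−12). Tangency with p_x/p_y gives y−10 = (3/2)·(p_x/p_y)·(x−12).
Substituting into the budget: x* = 12 + 0.4·(M − 12·p_x − 10·p_y)/p_x, and y* = 10 + 0.6·(…)/p_y.
Discretionary income = 106 − 12·1.25 − 10·2.4 = 67; x* = 12 + 0.4·67/1.25 = 33.44.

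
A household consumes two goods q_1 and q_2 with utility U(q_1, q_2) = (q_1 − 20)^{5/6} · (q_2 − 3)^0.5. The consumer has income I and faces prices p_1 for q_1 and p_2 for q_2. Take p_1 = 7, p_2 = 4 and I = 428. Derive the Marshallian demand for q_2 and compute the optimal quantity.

MRS = (5/3)·(q_2−3)/(q_1−20). Tangency with p_1/p_2 gives q_2−3 = (3/5)·(p_1/p_2)·(q_1−20).
After buying the subsistence bundle (20, 3), a share 0.625 of the remaining income goes to q_1: q_1* = 20 + 0.625·(I − 20p_1 − 3p_2)/p_1.
Discretionary income = 428 − 20·7 − 3·4 = 276; q_2* = 3 + 0.375·276/4 = 28.875.

q_2* = 28.875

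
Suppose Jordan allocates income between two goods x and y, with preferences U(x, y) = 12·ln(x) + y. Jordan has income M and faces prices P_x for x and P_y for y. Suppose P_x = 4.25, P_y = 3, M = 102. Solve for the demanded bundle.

Set MRS = P_x/P_y: (12/x)/1 = P_x/P_y.
So x*(P_x,P_y) = 12·P_y/P_x, independent of income; and y* = (M − 12·P_y)/P_y.
At the given prices: x* = 12·3/4.25 = 8.4706, and y* = 22.

x* = 8.4706, y* = 22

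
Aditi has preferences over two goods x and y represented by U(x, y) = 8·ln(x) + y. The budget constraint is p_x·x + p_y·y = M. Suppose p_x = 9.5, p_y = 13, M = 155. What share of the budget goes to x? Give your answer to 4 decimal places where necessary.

share on x = 0.671

MU_x = 8/x, MU_y = 1. Tangency: 8/x = p_x/p_y.
So x*(p_x,p_y) = 8·p_y/p_x, independent of income; and y* = (M − 8·p_y)/p_y.
At the given prices: x* = 8·13/9.5 = 10.9474, and y* = 3.9231.
Expenditure on x: 9.5·10.9474 = 104; share = 0.671.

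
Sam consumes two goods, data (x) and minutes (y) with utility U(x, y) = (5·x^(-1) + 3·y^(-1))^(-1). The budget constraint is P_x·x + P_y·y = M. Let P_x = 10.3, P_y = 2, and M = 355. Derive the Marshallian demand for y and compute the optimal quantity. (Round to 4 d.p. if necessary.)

MRS = MU_x/MU_y = (5/3)·(y/x)^(2). Set equal to P_x/P_y.
Hence y/x = ((3/5)·P_x/P_y)^(1/(2)), i.e. raised to the 0.5 power.
With the ratio pinned down, the budget gives x* = M/(P_x + P_y·(y/x)) and y* = (y/x)·x*.
Numerically y/x = 1.75784, so x* = 355/(10.3 + 2·1.75784) = 25.6954 and y* = 1.75784·25.6954 = 45.1685.

y* = 45.1685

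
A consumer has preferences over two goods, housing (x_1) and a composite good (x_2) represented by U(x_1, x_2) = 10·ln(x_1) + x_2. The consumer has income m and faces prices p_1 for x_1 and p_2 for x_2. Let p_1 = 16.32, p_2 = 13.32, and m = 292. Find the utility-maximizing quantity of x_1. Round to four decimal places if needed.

MU_x_1 = 10/x_1, MU_x_2 = 1. Tangency: 10/x_1 = p_1/p_2.
So x_1*(p_1,p_2) = 10·p_2/p_1, independent of income; and x_2* = (m − 10·p_2)/p_2.
At the given prices: x_1* = 10·13.32/16.32 = 8.1618.

x_1* = 8.1618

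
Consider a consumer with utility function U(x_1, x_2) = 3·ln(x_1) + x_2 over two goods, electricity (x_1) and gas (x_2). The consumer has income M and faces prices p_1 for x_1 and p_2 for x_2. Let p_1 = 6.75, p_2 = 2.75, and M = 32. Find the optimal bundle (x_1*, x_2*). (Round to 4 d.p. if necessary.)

Set MRS = p_1/p_2: (3/x_1)/1 = p_1/p_2.
So x_1*(p_1,p_2) = 3·p_2/p_1, independent of income; and x_2* = (M − 3·p_2)/p_2.
At the given prices: x_1* = 3·2.75/6.75 = 1.2222, and x_2* = 8.6364.

x_1* = 1.2222, x_2* = 8.6364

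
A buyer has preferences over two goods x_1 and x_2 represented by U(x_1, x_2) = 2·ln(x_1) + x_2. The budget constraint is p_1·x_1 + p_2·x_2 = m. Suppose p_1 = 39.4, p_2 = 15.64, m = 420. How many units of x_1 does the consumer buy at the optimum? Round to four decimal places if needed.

At the given prices: x_1* = 2·15.64/39.4 = 0.7939.

x_1* = 0.7939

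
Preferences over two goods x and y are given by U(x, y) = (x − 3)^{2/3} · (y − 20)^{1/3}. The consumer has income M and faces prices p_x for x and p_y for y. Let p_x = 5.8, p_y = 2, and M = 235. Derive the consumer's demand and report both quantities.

x* = 23.4138, y* = 49.6

Let x' = x−3, y' = y−20. MRS = 2·y'/x' = p_x/p_y.
Substituting into the budget: x* = 3 + 2/3·(M − 3·p_x − 20·p_y)/p_x, and y* = 20 + 1/3·(…)/p_y.
Discretionary income = 235 − 3·5.8 − 20·2 = 177.6; x* = 3 + 2/3·177.6/5.8 = 23.4138; y* = 20 + 1/3·177.6/2 = 49.6.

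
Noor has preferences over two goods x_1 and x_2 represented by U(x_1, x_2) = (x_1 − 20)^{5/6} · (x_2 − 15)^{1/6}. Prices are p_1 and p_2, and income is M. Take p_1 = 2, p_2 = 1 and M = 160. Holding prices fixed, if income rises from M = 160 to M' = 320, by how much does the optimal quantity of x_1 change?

Δx_1* = 66.6667

MRS = 5·(x_2−15)/(x_1−20). Tangency with p_1/p_2 gives x_2−15 = (1/5)·(p_1/p_2)·(x_1−20).
Substituting into the budget: x_1* = 20 + 5/6·(M − 20·p_1 − 15·p_2)/p_1, and x_2* = 15 + 1/6·(…)/p_2.
Discretionary income = 160 − 20·2 − 15·1 = 105; x_1* = 20 + 5/6·105/2 = 63.75.
At M' = 320: x_1* = 130.4167. Change: 130.4167 − 63.75 = 66.6667.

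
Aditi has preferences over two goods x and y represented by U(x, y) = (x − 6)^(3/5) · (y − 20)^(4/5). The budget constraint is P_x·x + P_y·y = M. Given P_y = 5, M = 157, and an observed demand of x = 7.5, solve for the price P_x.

This is Cobb-Douglas in (x−6, y−20): tangency gives 0.6·P_y·(y−20) = 0.8·P_x·(x−6).
Substituting into the budget: x* = 6 + 3/7·(M − 6·P_x − 20·P_y)/P_x, and y* = 20 + 4/7·(…)/P_y.
Set x* = 7.5 in the demand function and solve for P_x: P_x = 6.

P_x = 6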